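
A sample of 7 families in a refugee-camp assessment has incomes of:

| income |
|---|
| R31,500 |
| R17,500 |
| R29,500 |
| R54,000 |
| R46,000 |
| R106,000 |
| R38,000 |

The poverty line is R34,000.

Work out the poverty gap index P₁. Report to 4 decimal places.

0.0987

Below the line: R17,500, R29,500, R31,500 (q = 3 of N = 7).
Relative gaps: (34000−17500)/34000 = 0.4853; (34000−29500)/34000 = 0.1324; (34000−31500)/34000 = 0.0735.
Sum of shortfalls = 0.691176; P₁ averages over all N: 0.691176 / 7 = 0.0987.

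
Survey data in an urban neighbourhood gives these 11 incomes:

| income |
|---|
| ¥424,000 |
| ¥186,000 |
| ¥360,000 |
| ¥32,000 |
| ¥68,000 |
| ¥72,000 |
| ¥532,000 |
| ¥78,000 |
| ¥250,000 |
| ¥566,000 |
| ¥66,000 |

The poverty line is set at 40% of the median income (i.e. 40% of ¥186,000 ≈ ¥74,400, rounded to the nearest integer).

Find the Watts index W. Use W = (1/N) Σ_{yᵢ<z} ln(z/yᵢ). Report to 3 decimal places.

Incomes under z: ¥32,000, ¥66,000, ¥68,000, ¥72,000 (q = 4 of N = 11).
ln(z/y) terms: ln(74400/32000) = 0.8437; ln(74400/66000) = 0.1198; ln(74400/68000) = 0.0899; ln(74400/72000) = 0.0328.
W = 1.086259 / 11 = 0.099.

0.099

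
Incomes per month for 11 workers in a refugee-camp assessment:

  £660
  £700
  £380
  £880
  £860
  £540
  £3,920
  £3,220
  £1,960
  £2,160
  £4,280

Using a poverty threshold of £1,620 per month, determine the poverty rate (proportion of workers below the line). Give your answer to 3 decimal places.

6 of the 11 workers have income below £1,620.
H = 6/11 = 0.545.

0.545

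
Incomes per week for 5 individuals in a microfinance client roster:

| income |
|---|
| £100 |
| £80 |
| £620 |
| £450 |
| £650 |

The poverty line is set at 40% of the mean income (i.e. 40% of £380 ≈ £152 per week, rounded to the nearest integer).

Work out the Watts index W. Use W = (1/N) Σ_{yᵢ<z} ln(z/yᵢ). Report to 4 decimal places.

Incomes under z: £80, £100 (q = 2 of N = 5).
Log shortfalls: ln(152/80) = 0.6419; ln(152/100) = 0.4187.
W = 1.060564 / 5 = 0.2121.

0.2121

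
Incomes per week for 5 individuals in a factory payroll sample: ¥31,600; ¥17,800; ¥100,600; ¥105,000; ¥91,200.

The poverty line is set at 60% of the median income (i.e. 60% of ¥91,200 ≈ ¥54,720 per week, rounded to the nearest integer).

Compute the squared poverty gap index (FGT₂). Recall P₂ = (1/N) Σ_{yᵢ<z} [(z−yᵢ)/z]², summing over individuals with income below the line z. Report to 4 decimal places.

Below the line: ¥17,800, ¥31,600 (q = 2 of N = 5).
Shortfall ratios: (54720−17800)/54720 = 0.6747; (54720−31600)/54720 = 0.4225.
Squared: 0.4552; 0.1785.
Sum = 0.633749; P₂ = 0.633749 / 5 = 0.1267.

0.1267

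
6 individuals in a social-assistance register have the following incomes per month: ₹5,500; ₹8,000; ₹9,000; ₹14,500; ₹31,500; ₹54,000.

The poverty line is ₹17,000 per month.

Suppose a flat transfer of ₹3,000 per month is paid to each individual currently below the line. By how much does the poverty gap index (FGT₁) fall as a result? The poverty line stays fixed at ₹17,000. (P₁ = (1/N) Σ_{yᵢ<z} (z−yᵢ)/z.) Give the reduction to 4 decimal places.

Before: below the line — ₹5,500, ₹8,000, ₹9,000, ₹14,500; poverty gap index (FGT₁) = 0.303922.
After the ₹3,000 transfer: below the line — ₹8,500, ₹11,000, ₹12,000; poverty gap index (FGT₁) = 0.191176.
Reduction = 0.303922 − 0.191176 = 0.1127.

0.1127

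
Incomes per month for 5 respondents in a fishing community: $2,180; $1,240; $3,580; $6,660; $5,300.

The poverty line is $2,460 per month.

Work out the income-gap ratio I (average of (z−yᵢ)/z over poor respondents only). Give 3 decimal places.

Below the line: $1,240, $2,180 (q = 2 of N = 5).
Shortfall ratios (z−y)/z: 0.4959, 0.1138; sum = 0.609756.
I averages over the q = 2 poor units only: 0.609756 / 2 = 0.305.

0.305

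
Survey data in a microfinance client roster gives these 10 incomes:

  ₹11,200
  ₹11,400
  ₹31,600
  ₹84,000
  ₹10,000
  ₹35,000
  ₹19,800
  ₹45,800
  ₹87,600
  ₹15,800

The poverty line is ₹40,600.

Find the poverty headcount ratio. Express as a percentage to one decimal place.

7 of the 10 workers have income below ₹40,600.
H = 7/10 = 70.0%.

70.0%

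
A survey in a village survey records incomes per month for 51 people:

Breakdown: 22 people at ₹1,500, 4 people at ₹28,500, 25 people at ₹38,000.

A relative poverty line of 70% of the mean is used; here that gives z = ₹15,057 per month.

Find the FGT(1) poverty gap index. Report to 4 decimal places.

0.3884

Incomes under z: 22×₹1,500 (q = 22 of N = 51).
Relative gaps: (15057−1500)/15057 = 0.9004 (×22).
Σ = 19.808328. Dividing by the full population N = 51 gives P₁ = 0.3884.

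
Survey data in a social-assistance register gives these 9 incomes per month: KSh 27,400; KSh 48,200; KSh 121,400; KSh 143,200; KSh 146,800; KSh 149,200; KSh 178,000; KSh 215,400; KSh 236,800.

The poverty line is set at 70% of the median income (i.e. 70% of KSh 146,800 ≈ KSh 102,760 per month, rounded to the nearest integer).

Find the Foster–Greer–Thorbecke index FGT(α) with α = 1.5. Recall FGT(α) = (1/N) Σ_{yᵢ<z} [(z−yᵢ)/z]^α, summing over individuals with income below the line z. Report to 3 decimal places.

0.113

Incomes under z: KSh 27,400, KSh 48,200 (q = 2 of N = 9).
Gap ratios (z−y)/z: (102760−27400)/102760 = 0.7334; (102760−48200)/102760 = 0.5309.
Raised to α = 1.5: 0.62802; 0.38688.
Sum = 1.014902; FGT(1.5) = 1.014902 / 9 = 0.113.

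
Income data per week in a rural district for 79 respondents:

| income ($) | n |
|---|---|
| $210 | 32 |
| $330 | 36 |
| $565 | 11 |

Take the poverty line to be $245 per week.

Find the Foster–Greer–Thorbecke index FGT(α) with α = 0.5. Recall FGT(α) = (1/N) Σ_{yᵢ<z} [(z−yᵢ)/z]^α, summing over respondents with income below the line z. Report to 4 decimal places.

0.1531

Incomes under z: 32×$210 (q = 32 of N = 79).
Shortfall ratios: (245−210)/245 = 0.1429 (×32).
Raised to α = 0.5: 0.37796 (×32).
Sum = 12.094863; FGT(0.5) = 12.094863 / 79 = 0.1531.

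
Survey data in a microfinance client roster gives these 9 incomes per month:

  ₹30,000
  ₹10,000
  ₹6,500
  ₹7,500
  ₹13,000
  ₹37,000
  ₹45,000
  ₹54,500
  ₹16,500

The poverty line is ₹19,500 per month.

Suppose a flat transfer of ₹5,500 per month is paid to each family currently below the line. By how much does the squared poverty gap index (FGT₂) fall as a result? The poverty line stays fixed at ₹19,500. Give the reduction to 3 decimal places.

0.099

Before: below the line — ₹6,500, ₹7,500, ₹10,000, ₹13,000, ₹16,500; squared poverty gap index (FGT₂) = 0.13281.
After the ₹5,500 transfer: below the line — ₹12,000, ₹13,000, ₹15,500, ₹18,500; squared poverty gap index (FGT₂) = 0.03375.
Reduction = 0.13281 − 0.03375 = 0.099.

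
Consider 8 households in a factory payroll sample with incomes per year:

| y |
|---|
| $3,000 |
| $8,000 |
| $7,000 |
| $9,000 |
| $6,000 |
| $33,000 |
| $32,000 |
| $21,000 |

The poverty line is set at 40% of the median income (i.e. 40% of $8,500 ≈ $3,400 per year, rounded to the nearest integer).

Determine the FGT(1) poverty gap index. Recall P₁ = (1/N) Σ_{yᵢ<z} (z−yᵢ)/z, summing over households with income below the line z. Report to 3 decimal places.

Incomes under z: $3,000 (q = 1 of N = 8).
Normalized shortfalls: (3400−3000)/3400 = 0.1176.
Sum of shortfalls = 0.117647; P₁ averages over all N: 0.117647 / 8 = 0.015.

0.015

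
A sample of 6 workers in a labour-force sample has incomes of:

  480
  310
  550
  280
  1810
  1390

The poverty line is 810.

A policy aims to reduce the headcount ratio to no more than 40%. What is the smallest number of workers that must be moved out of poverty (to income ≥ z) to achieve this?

2

Currently q = 4 of N = 6 are below the line (H = 0.667).
A headcount ratio of at most 40% allows at most ⌊0.40 × 6⌋ = 2 poor workers.
So at least 4 − 2 = 2 must be lifted.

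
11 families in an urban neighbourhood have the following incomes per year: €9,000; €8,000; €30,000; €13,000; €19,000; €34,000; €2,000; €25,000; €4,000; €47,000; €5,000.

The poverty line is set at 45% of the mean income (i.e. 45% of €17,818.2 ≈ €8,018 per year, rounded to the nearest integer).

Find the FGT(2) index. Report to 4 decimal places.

0.0869

Incomes under z: €2,000, €4,000, €5,000, €8,000 (q = 4 of N = 11).
Relative gaps: (8018−2000)/8018 = 0.7506; (8018−4000)/8018 = 0.5011; (8018−5000)/8018 = 0.3764; (8018−8000)/8018 = 0.0022.
Squared: 0.5633; 0.2511; 0.1417; 0.0000.
Sum = 0.956150; P₂ = 0.956150 / 11 = 0.0869.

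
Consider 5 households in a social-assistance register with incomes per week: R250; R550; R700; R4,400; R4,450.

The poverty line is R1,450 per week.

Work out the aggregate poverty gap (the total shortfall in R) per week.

Below the line: R250, R550, R700 (q = 3 of N = 5).
Individual gaps: 1450−250 = 1200; 1450−550 = 900; 1450−700 = 750.
Aggregate gap = R2,850.

R2,850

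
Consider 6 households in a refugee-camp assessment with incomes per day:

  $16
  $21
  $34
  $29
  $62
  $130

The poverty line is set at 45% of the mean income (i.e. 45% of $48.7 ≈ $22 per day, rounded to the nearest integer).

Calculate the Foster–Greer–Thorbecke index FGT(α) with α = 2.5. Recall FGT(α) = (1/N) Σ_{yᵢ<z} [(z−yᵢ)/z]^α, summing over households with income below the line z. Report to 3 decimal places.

0.007

Poor units: $16, $21 (q = 2 of N = 6).
Normalized shortfalls: (22−16)/22 = 0.2727; (22−21)/22 = 0.0455.
Raised to α = 2.5: 0.03884; 0.00044.
Sum = 0.039284; FGT(2.5) = 0.039284 / 6 = 0.007.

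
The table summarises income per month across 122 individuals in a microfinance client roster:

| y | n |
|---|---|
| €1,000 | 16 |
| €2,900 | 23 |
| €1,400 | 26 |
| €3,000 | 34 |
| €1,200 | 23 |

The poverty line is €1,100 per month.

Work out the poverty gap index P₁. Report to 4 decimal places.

Poor units: 16×€1,000 (q = 16 of N = 122).
Relative gaps: (1100−1000)/1100 = 0.0909 (×16).
Sum of shortfalls = 1.454545; P₁ averages over all N: 1.454545 / 122 = 0.0119.

0.0119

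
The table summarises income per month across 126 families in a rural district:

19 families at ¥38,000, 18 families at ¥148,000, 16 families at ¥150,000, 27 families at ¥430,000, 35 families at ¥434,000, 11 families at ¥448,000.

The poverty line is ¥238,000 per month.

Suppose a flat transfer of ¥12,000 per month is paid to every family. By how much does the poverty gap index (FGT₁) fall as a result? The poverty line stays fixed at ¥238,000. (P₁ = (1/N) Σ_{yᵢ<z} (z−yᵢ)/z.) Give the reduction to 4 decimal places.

0.0212

Before: below the line — 19×¥38,000, 18×¥148,000, 16×¥150,000; poverty gap index (FGT₁) = 0.227691.
After the ¥12,000 transfer: below the line — 19×¥50,000, 18×¥160,000, 16×¥162,000; poverty gap index (FGT₁) = 0.206483.
Reduction = 0.227691 − 0.206483 = 0.0212.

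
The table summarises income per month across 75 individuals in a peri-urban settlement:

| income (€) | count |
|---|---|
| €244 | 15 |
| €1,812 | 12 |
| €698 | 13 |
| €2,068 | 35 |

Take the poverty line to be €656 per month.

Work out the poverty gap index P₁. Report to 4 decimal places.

0.1256

Incomes under z: 15×€244 (q = 15 of N = 75).
Shortfall ratios: (656−244)/656 = 0.6280 (×15).
Σ = 9.420732. Dividing by the full population N = 75 gives P₁ = 0.1256.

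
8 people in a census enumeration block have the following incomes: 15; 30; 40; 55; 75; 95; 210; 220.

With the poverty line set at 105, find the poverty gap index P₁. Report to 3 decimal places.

0.381

Below z: 15, 30, 40, 55, 75, 95 (q = 6 of N = 8).
Relative gaps: (105−15)/105 = 0.8571; (105−30)/105 = 0.7143; (105−40)/105 = 0.6190; (105−55)/105 = 0.4762; (105−75)/105 = 0.2857; (105−95)/105 = 0.0952.
Sum of shortfalls = 3.047619; P₁ averages over all N: 3.047619 / 8 = 0.381.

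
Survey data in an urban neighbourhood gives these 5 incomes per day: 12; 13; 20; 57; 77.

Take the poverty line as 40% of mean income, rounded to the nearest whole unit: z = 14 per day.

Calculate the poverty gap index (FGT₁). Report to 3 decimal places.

Incomes under z: 12, 13 (q = 2 of N = 5).
Relative gaps: (14−12)/14 = 0.1429; (14−13)/14 = 0.0714.
Σ = 0.214286. Dividing by the full population N = 5 gives P₁ = 0.043.

0.043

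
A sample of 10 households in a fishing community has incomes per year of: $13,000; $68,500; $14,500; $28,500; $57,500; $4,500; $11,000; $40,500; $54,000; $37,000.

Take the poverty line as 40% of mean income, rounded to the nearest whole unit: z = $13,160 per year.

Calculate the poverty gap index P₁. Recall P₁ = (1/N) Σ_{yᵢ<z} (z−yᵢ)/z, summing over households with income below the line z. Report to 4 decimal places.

0.0834

Incomes under z: $4,500, $11,000, $13,000 (q = 3 of N = 10).
Shortfall ratios: (13160−4500)/13160 = 0.6581; (13160−11000)/13160 = 0.1641; (13160−13000)/13160 = 0.0122.
Σ = 0.834347. Dividing by the full population N = 10 gives P₁ = 0.0834.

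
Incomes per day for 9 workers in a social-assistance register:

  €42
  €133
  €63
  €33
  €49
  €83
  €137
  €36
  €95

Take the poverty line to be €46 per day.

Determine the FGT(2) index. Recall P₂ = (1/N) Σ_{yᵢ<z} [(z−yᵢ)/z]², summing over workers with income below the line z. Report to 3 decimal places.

Poor units: €33, €36, €42 (q = 3 of N = 9).
Shortfall ratios: (46−33)/46 = 0.2826; (46−36)/46 = 0.2174; (46−42)/46 = 0.0870.
Squared: 0.0799; 0.0473; 0.0076.
Sum = 0.134688; P₂ = 0.134688 / 9 = 0.015.

0.015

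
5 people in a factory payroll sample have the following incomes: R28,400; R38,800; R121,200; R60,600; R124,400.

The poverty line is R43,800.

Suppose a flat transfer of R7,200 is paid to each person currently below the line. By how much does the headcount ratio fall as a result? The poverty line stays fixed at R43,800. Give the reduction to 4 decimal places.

0.2000

Before: below the line — R28,400, R38,800; headcount ratio = 0.400000.
After the R7,200 transfer: below the line — R35,600; headcount ratio = 0.200000.
Reduction = 0.400000 − 0.200000 = 0.2000.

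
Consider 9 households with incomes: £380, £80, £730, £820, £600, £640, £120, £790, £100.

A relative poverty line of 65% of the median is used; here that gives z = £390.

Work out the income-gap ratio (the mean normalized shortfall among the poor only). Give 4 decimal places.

Below z: £80, £100, £120, £380 (q = 4 of N = 9).
Relative gaps: 0.7949, 0.7436, 0.6923, 0.0256; sum = 2.256410.
I averages over the q = 4 poor units only: 2.256410 / 4 = 0.5641.

0.5641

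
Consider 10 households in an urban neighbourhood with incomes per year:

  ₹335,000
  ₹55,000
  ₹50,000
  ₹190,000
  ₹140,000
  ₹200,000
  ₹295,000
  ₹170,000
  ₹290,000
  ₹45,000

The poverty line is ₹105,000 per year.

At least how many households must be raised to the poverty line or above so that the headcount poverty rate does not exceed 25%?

3 of the 10 households are poor, so H = 3/10 = 0.300.
A headcount ratio of at most 25% allows at most ⌊0.25 × 10⌋ = 2 poor households.
So at least 3 − 2 = 1 must be lifted.

1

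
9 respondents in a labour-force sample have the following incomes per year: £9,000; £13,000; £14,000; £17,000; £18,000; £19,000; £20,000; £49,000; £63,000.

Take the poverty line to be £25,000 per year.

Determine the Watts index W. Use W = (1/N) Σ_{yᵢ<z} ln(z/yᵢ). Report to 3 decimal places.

Below the line: £9,000, £13,000, £14,000, £17,000, £18,000, £19,000, £20,000 (q = 7 of N = 9).
Log gaps: ln(25000/9000) = 1.0217; ln(25000/13000) = 0.6539; ln(25000/14000) = 0.5798; ln(25000/17000) = 0.3857; ln(25000/18000) = 0.3285; ln(25000/19000) = 0.2744; ln(25000/20000) = 0.2231.
W = 3.467143 / 9 = 0.385.

0.385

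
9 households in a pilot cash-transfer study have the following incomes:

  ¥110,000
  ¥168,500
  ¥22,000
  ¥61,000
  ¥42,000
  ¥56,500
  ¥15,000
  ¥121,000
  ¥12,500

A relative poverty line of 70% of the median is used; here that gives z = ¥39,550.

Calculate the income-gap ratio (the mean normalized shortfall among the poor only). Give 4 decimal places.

Below the line: ¥12,500, ¥15,000, ¥22,000 (q = 3 of N = 9).
Relative gaps: 0.6839, 0.6207, 0.4437; sum = 1.748420.
The income-gap ratio divides by q (the poor only): 1.748420 / 3 = 0.5828.

0.5828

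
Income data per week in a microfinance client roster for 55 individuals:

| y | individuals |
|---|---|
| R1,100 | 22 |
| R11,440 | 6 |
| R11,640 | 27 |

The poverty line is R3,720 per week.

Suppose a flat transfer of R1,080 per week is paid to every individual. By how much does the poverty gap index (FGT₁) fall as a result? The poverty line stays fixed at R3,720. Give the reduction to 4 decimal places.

Before: below the line — 22×R1,100; poverty gap index (FGT₁) = 0.281720.
After the R1,080 transfer: below the line — 22×R2,180; poverty gap index (FGT₁) = 0.165591.
Reduction = 0.281720 − 0.165591 = 0.1161.

0.1161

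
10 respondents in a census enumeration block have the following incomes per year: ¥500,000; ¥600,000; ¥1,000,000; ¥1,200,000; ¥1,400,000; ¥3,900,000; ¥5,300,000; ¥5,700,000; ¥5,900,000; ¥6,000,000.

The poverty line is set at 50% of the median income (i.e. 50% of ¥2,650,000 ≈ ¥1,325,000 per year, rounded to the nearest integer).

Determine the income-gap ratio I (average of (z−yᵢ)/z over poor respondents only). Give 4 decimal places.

Incomes under z: ¥500,000, ¥600,000, ¥1,000,000, ¥1,200,000 (q = 4 of N = 10).
Shortfall ratios (z−y)/z: 0.6226, 0.5472, 0.2453, 0.0943; sum = 1.509434.
I averages over the q = 4 poor units only: 1.509434 / 4 = 0.3774.

0.3774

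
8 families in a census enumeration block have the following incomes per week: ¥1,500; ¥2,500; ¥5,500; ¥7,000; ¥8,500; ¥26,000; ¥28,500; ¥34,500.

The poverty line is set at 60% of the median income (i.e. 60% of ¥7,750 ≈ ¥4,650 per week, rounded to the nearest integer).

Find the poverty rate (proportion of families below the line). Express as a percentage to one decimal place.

2 of the 8 families have income below ¥4,650.
H = 2/8 = 25.0%.

25.0%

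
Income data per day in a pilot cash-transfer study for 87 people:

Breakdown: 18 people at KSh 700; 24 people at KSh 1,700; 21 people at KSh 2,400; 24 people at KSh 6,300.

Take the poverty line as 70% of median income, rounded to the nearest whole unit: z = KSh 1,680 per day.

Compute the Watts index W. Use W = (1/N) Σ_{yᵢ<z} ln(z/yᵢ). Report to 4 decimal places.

0.1811

Below z: 18×KSh 700 (q = 18 of N = 87).
Log gaps: ln(1680/700) = 0.8755 (×18).
W = 15.758437 / 87 = 0.1811.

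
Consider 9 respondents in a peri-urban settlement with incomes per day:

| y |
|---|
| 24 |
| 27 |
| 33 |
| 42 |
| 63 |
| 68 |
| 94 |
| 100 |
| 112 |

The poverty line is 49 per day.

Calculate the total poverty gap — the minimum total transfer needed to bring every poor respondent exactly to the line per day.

Incomes under z: 24, 27, 33, 42 (q = 4 of N = 9).
Individual gaps: 49−24 = 25; 49−27 = 22; 49−33 = 16; 49−42 = 7.
Aggregate gap = 70.

70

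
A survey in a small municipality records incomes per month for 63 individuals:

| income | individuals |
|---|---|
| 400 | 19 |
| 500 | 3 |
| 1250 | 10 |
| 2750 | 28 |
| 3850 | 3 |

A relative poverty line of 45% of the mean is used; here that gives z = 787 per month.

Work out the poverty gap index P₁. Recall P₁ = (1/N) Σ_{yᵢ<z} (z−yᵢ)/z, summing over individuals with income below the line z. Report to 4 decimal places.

0.1657

Incomes under z: 19×400, 3×500 (q = 22 of N = 63).
Gap ratios (z−y)/z: (787−400)/787 = 0.4917 (×19); (787−500)/787 = 0.3647 (×3).
Sum of shortfalls = 10.437103; P₁ averages over all N: 10.437103 / 63 = 0.1657.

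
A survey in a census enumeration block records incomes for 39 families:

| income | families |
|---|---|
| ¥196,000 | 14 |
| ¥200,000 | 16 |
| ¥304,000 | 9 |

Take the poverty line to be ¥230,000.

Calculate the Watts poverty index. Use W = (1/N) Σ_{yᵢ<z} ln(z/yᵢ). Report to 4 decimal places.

Incomes under z: 14×¥196,000, 16×¥200,000 (q = 30 of N = 39).
Log shortfalls: ln(230000/196000) = 0.1600 (×14); ln(230000/200000) = 0.1398 (×16).
W = 4.475696 / 39 = 0.1148.

0.1148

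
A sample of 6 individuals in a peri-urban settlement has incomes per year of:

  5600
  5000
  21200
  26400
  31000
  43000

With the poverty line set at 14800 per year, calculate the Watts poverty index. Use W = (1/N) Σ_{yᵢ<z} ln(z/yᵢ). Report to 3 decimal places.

0.343

Below the line: 5000, 5600 (q = 2 of N = 6).
ln(z/y) terms: ln(14800/5000) = 1.0852; ln(14800/5600) = 0.9719.
W = 2.057050 / 6 = 0.343.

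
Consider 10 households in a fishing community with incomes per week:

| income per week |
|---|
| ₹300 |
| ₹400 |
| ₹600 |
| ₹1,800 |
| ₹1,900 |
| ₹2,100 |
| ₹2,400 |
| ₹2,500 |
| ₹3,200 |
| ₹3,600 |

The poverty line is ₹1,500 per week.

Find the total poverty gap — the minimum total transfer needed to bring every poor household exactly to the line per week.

₹3,200

Poor units: ₹300, ₹400, ₹600 (q = 3 of N = 10).
Individual gaps: 1500−300 = 1200; 1500−400 = 1100; 1500−600 = 900.
Aggregate gap = ₹3,200.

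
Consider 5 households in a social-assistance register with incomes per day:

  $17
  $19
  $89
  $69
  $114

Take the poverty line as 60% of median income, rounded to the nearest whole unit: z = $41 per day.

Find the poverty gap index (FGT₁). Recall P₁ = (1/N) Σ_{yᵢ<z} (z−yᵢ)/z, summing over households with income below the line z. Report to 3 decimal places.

Poor units: $17, $19 (q = 2 of N = 5).
Shortfall ratios: (41−17)/41 = 0.5854; (41−19)/41 = 0.5366.
Sum of shortfalls = 1.121951; P₁ averages over all N: 1.121951 / 5 = 0.224.

0.224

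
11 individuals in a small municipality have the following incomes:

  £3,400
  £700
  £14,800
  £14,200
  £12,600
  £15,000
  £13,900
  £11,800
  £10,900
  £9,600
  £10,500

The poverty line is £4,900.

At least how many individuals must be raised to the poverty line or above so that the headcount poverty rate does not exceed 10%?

1

2 of the 11 individuals are poor, so H = 2/11 = 0.182.
A headcount ratio of at most 10% allows at most ⌊0.10 × 11⌋ = 1 poor individuals.
So at least 2 − 1 = 1 must be lifted.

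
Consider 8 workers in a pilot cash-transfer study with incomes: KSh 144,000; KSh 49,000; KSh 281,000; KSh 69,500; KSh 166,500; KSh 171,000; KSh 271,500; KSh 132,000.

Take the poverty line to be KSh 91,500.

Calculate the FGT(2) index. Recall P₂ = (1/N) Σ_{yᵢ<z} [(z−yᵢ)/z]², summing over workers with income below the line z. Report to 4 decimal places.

0.0342

Below the line: KSh 49,000, KSh 69,500 (q = 2 of N = 8).
Gap ratios (z−y)/z: (91500−49000)/91500 = 0.4645; (91500−69500)/91500 = 0.2404.
Squared: 0.2157; 0.0578.
Sum = 0.273553; P₂ = 0.273553 / 8 = 0.0342.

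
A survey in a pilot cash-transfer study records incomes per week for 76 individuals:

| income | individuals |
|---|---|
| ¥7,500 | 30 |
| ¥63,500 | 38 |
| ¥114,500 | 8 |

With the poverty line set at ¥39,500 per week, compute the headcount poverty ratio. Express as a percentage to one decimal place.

30 of the 76 individuals have income below ¥39,500.
H = 30/76 = 39.5%.

39.5%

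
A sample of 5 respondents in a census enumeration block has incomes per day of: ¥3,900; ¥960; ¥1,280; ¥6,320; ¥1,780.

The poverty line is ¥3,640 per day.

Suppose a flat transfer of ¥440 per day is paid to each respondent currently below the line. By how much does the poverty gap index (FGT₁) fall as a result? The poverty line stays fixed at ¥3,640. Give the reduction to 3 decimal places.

0.073

Before: below the line — ¥960, ¥1,280, ¥1,780; poverty gap index (FGT₁) = 0.37912.
After the ¥440 transfer: below the line — ¥1,400, ¥1,720, ¥2,220; poverty gap index (FGT₁) = 0.30659.
Reduction = 0.37912 − 0.30659 = 0.073.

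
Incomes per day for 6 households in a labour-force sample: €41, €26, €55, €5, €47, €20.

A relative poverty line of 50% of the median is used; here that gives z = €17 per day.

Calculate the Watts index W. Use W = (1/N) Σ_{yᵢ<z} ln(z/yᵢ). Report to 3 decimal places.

0.204

Below the line: €5 (q = 1 of N = 6).
ln(z/y) terms: ln(17/5) = 1.2238.
W = 1.223775 / 6 = 0.204.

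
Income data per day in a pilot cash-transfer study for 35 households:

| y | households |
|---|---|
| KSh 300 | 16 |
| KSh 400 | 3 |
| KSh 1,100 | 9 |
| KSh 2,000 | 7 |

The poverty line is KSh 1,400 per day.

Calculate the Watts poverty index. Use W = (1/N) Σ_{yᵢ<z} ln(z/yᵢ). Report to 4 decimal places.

Below the line: 16×KSh 300, 3×KSh 400, 9×KSh 1,100 (q = 28 of N = 35).
Log shortfalls: ln(1400/300) = 1.5404 (×16); ln(1400/400) = 1.2528 (×3); ln(1400/1100) = 0.2412 (×9).
W = 30.575868 / 35 = 0.8736.

0.8736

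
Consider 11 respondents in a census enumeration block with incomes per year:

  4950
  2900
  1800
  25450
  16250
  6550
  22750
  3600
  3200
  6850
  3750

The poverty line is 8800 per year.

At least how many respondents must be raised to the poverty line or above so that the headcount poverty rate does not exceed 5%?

8

Currently q = 8 of N = 11 are below the line (H = 0.727).
A headcount ratio of at most 5% allows at most ⌊0.05 × 11⌋ = 0 poor respondents.
So at least 8 − 0 = 8 must be lifted.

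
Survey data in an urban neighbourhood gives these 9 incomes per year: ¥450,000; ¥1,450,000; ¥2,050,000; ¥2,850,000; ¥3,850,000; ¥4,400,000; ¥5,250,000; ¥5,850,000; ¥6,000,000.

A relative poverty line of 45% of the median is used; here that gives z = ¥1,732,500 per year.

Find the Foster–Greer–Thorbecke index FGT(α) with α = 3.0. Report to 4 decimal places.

Below the line: ¥450,000, ¥1,450,000 (q = 2 of N = 9).
Gap ratios (z−y)/z: (1732500−450000)/1732500 = 0.7403; (1732500−1450000)/1732500 = 0.1631.
Raised to α = 3.0: 0.40565; 0.00434.
Sum = 0.409986; FGT(3.0) = 0.409986 / 9 = 0.0456.

0.0456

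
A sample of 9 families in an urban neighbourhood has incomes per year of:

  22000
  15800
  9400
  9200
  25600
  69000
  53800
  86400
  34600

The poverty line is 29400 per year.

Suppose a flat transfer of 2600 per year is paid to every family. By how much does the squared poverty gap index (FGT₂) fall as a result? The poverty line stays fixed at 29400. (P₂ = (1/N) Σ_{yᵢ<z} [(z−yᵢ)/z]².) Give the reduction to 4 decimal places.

Before: below the line — 9200, 9400, 15800, 22000, 25600; squared poverty gap index (FGT₂) = 0.136543.
After the 2600 transfer: below the line — 11800, 12000, 18400, 24600, 28200; squared poverty gap index (FGT₂) = 0.097439.
Reduction = 0.136543 − 0.097439 = 0.0391.

0.0391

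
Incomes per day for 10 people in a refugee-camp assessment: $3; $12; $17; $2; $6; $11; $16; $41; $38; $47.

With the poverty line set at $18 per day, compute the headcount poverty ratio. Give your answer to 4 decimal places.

0.7000

7 of the 10 people have income below $18.
H = 7/10 = 0.7000.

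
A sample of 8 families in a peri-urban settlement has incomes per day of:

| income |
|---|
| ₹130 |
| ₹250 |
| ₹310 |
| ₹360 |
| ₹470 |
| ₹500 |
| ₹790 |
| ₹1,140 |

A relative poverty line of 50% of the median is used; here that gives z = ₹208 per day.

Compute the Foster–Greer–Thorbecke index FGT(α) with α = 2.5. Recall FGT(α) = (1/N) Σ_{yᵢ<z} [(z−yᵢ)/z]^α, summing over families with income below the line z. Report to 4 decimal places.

Below z: ₹130 (q = 1 of N = 8).
Gap ratios (z−y)/z: (208−130)/208 = 0.3750.
Raised to α = 2.5: 0.08611.
Sum = 0.086115; FGT(2.5) = 0.086115 / 8 = 0.0108.

0.0108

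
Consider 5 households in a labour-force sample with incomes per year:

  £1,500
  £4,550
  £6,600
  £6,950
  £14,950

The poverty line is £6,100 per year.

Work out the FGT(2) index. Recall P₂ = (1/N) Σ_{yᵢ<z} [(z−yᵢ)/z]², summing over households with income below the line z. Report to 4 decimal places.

Below z: £1,500, £4,550 (q = 2 of N = 5).
Normalized shortfalls: (6100−1500)/6100 = 0.7541; (6100−4550)/6100 = 0.2541.
Squared: 0.5687; 0.0646.
Sum = 0.633230; P₂ = 0.633230 / 5 = 0.1266.

0.1266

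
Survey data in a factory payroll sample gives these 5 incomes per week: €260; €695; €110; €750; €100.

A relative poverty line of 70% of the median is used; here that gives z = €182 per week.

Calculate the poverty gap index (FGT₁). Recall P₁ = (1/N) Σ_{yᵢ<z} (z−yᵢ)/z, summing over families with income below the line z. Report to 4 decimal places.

0.1692

Below z: €100, €110 (q = 2 of N = 5).
Gap ratios (z−y)/z: (182−100)/182 = 0.4505; (182−110)/182 = 0.3956.
Sum of shortfalls = 0.846154; P₁ averages over all N: 0.846154 / 5 = 0.1692.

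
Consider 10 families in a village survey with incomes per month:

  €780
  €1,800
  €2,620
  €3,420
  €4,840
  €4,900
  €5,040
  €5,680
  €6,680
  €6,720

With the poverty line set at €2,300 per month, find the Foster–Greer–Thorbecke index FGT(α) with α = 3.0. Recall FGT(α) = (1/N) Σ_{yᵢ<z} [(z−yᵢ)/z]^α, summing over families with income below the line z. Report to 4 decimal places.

0.0299

Below the line: €780, €1,800 (q = 2 of N = 10).
Shortfall ratios: (2300−780)/2300 = 0.6609; (2300−1800)/2300 = 0.2174.
Raised to α = 3.0: 0.28863; 0.01027.
Sum = 0.298908; FGT(3.0) = 0.298908 / 10 = 0.0299.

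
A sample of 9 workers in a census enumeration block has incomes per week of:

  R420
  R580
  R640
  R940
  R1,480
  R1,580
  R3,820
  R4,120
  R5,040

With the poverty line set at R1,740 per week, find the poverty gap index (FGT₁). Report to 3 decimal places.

Incomes under z: R420, R580, R640, R940, R1,480, R1,580 (q = 6 of N = 9).
Normalized shortfalls: (1740−420)/1740 = 0.7586; (1740−580)/1740 = 0.6667; (1740−640)/1740 = 0.6322; (1740−940)/1740 = 0.4598; (1740−1480)/1740 = 0.1494; (1740−1580)/1740 = 0.0920.
Σ = 2.758621. Dividing by the full population N = 9 gives P₁ = 0.307.

0.307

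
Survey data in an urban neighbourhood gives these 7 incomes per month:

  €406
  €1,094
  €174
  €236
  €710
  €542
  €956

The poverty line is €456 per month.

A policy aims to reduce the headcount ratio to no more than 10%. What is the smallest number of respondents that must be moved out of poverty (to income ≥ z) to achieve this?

3 of the 7 respondents are poor, so H = 3/7 = 0.429.
A headcount ratio of at most 10% allows at most ⌊0.10 × 7⌋ = 0 poor respondents.
So at least 3 − 0 = 3 must be lifted.

3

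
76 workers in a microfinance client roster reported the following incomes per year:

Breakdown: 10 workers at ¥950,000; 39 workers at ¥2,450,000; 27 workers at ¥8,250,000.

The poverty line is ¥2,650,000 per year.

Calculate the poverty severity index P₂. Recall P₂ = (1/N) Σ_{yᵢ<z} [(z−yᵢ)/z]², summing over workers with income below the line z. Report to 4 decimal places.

0.0571

Incomes under z: 10×¥950,000, 39×¥2,450,000 (q = 49 of N = 76).
Gap ratios (z−y)/z: (2650000−950000)/2650000 = 0.6415 (×10); (2650000−2450000)/2650000 = 0.0755 (×39).
Squared: 0.4115 (×10); 0.0057 (×39).
Sum = 4.337487; P₂ = 4.337487 / 76 = 0.0571.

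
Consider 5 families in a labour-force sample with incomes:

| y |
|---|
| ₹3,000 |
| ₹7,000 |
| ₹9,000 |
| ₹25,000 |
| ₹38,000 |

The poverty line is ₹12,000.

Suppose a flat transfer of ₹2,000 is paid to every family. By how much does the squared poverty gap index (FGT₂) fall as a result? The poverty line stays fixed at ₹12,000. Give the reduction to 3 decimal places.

0.078

Before: below the line — ₹3,000, ₹7,000, ₹9,000; squared poverty gap index (FGT₂) = 0.15972.
After the ₹2,000 transfer: below the line — ₹5,000, ₹9,000, ₹11,000; squared poverty gap index (FGT₂) = 0.08194.
Reduction = 0.15972 − 0.08194 = 0.078.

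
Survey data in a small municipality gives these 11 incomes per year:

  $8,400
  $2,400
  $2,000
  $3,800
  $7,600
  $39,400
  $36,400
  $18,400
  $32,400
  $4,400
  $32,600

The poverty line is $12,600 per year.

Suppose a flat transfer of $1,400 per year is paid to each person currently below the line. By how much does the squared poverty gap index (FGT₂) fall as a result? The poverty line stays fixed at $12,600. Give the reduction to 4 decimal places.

0.0686

Before: below the line — $2,000, $2,400, $3,800, $4,400, $7,600, $8,400; squared poverty gap index (FGT₂) = 0.231178.
After the $1,400 transfer: below the line — $3,400, $3,800, $5,200, $5,800, $9,000, $9,800; squared poverty gap index (FGT₂) = 0.162555.
Reduction = 0.231178 − 0.162555 = 0.0686.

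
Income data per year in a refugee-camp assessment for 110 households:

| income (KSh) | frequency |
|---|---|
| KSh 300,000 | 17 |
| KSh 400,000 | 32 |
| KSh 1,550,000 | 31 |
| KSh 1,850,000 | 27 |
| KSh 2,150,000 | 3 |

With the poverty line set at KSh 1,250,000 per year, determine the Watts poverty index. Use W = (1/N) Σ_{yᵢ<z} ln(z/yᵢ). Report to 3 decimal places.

0.552

Incomes under z: 17×KSh 300,000, 32×KSh 400,000 (q = 49 of N = 110).
Log shortfalls: ln(1250000/300000) = 1.4271 (×17); ln(1250000/400000) = 1.1394 (×32).
W = 60.722875 / 110 = 0.552.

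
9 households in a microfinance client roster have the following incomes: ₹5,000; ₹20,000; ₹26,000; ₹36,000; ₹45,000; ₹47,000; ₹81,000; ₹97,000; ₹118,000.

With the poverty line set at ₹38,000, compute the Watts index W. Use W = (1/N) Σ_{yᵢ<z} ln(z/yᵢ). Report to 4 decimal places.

0.3448

Poor units: ₹5,000, ₹20,000, ₹26,000, ₹36,000 (q = 4 of N = 9).
Log gaps: ln(38000/5000) = 2.0281; ln(38000/20000) = 0.6419; ln(38000/26000) = 0.3795; ln(38000/36000) = 0.0541.
W = 3.103559 / 9 = 0.3448.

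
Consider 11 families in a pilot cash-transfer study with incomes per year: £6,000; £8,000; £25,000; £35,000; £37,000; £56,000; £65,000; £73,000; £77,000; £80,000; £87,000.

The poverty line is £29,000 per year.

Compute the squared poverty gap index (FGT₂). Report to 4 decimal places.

Incomes under z: £6,000, £8,000, £25,000 (q = 3 of N = 11).
Relative gaps: (29000−6000)/29000 = 0.7931; (29000−8000)/29000 = 0.7241; (29000−25000)/29000 = 0.1379.
Squared: 0.6290; 0.5244; 0.0190.
Sum = 1.172414; P₂ = 1.172414 / 11 = 0.1066.

0.1066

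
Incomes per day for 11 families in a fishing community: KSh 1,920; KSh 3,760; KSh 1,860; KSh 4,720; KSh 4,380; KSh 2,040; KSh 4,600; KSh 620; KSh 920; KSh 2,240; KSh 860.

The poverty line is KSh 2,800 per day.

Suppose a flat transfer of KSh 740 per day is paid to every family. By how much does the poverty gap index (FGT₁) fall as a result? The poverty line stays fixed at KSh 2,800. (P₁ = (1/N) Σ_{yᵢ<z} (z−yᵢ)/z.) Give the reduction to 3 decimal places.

Before: below the line — KSh 620, KSh 860, KSh 920, KSh 1,860, KSh 1,920, KSh 2,040, KSh 2,240; poverty gap index (FGT₁) = 0.29675.
After the KSh 740 transfer: below the line — KSh 1,360, KSh 1,600, KSh 1,660, KSh 2,600, KSh 2,660, KSh 2,780; poverty gap index (FGT₁) = 0.13442.
Reduction = 0.29675 − 0.13442 = 0.162.

0.162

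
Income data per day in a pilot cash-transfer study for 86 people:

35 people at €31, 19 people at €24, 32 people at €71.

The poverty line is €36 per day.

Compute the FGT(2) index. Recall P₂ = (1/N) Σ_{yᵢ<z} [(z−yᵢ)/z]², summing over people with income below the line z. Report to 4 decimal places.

0.0324

Below the line: 19×€24, 35×€31 (q = 54 of N = 86).
Relative gaps: (36−24)/36 = 0.3333 (×19); (36−31)/36 = 0.1389 (×35).
Squared: 0.1111 (×19); 0.0193 (×35).
Sum = 2.786265; P₂ = 2.786265 / 86 = 0.0324.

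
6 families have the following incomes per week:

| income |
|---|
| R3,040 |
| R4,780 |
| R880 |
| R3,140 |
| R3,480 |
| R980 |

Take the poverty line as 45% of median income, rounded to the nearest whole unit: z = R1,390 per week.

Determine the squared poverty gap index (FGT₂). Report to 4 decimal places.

0.0369

Poor units: R880, R980 (q = 2 of N = 6).
Gap ratios (z−y)/z: (1390−880)/1390 = 0.3669; (1390−980)/1390 = 0.2950.
Squared: 0.1346; 0.0870.
Sum = 0.221624; P₂ = 0.221624 / 6 = 0.0369.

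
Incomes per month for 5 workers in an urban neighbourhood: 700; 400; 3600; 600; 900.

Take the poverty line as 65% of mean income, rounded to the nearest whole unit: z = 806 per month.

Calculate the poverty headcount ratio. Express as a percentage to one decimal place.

60.0%

3 of the 5 workers have income below 806.
H = 3/5 = 60.0%.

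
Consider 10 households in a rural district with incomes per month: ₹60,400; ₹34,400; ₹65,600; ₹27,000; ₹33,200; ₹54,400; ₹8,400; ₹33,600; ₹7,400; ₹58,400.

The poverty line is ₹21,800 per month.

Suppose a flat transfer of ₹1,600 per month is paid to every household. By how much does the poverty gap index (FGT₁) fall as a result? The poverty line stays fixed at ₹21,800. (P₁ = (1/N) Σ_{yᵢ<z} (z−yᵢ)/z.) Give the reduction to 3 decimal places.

0.015

Before: below the line — ₹7,400, ₹8,400; poverty gap index (FGT₁) = 0.12752.
After the ₹1,600 transfer: below the line — ₹9,000, ₹10,000; poverty gap index (FGT₁) = 0.11284.
Reduction = 0.12752 − 0.11284 = 0.015.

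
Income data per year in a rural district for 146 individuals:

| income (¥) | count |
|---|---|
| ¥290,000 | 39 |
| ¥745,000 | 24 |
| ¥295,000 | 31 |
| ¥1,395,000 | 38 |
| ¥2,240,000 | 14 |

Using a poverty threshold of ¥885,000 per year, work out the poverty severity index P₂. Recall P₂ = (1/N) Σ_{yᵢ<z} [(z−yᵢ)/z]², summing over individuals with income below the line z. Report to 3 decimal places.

Below z: 39×¥290,000, 31×¥295,000, 24×¥745,000 (q = 94 of N = 146).
Normalized shortfalls: (885000−290000)/885000 = 0.6723 (×39); (885000−295000)/885000 = 0.6667 (×31); (885000−745000)/885000 = 0.1582 (×24).
Squared: 0.4520 (×39); 0.4444 (×31); 0.0250 (×24).
Sum = 32.006735; P₂ = 32.006735 / 146 = 0.219.

0.219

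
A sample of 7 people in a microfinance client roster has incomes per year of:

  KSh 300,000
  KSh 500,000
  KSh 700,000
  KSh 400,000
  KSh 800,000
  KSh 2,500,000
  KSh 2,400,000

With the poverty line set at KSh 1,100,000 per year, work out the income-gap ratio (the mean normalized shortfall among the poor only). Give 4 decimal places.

Below the line: KSh 300,000, KSh 400,000, KSh 500,000, KSh 700,000, KSh 800,000 (q = 5 of N = 7).
Shortfall ratios (z−y)/z: 0.7273, 0.6364, 0.5455, 0.3636, 0.2727; sum = 2.545455.
I averages over the q = 5 poor units only: 2.545455 / 5 = 0.5091.

0.5091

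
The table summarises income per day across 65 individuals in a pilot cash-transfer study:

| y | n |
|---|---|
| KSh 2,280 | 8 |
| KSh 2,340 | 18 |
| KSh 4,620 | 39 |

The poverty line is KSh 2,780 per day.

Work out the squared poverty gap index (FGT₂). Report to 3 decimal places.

Below z: 8×KSh 2,280, 18×KSh 2,340 (q = 26 of N = 65).
Relative gaps: (2780−2280)/2780 = 0.1799 (×8); (2780−2340)/2780 = 0.1583 (×18).
Squared: 0.0323 (×8); 0.0251 (×18).
Sum = 0.709694; P₂ = 0.709694 / 65 = 0.011.

0.011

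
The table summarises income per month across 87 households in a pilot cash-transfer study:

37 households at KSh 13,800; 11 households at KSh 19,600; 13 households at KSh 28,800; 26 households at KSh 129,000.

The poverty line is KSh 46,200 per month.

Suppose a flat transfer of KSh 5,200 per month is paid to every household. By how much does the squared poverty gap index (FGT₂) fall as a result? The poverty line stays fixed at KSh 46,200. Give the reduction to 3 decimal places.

0.087

Before: below the line — 37×KSh 13,800, 11×KSh 19,600, 13×KSh 28,800; squared poverty gap index (FGT₂) = 0.27227.
After the KSh 5,200 transfer: below the line — 37×KSh 19,000, 11×KSh 24,800, 13×KSh 34,000; squared poverty gap index (FGT₂) = 0.18496.
Reduction = 0.27227 − 0.18496 = 0.087.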